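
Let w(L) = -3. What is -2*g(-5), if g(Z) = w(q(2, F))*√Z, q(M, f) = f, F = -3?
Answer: 6*I*√5 ≈ 13.416*I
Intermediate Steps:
g(Z) = -3*√Z
-2*g(-5) = -(-6)*√(-5) = -(-6)*I*√5 = 6*I*√5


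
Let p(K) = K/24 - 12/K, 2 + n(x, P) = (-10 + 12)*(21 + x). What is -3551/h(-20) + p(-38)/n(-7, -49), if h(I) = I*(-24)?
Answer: -882877/118560 ≈ -7.4467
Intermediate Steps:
h(I) = -24*I
n(x, P) = 40 + 2*x (n(x, P) = -2 + (-10 + 12)*(21 + x) = -2 + 2*(21 + x) = -2 + (42 + 2*x) = 40 + 2*x)
p(K) = -12/K + K/24 (p(K) = K*(1/24) - 12/K = K/24 - 12/K = -12/K + K/24)
-3551/h(-20) + p(-38)/n(-7, -49) = -3551/((-24*(-20))) + (-12/(-38) + (1/24)*(-38))/(40 + 2*(-7)) = -3551/480 + (-12*(-1/38) - 19/12)/(40 - 14) = -3551*1/480 + (6/19 - 19/12)/26 = -3551/480 - 289/228*1/26 = -3551/480 - 289/5928 = -882877/118560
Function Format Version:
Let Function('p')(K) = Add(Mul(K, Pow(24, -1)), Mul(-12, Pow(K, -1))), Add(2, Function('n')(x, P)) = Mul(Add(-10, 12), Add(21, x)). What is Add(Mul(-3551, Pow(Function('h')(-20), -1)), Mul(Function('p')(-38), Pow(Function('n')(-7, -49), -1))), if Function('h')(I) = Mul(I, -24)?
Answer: Rational(-882877, 118560) ≈ -7.4467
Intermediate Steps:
Function('h')(I) = Mul(-24, I)
Function('n')(x, P) = Add(40, Mul(2, x)) (Function('n')(x, P) = Add(-2, Mul(Add(-10, 12), Add(21, x))) = Add(-2, Mul(2, Add(21, x))) = Add(-2, Add(42, Mul(2, x))) = Add(40, Mul(2, x)))
Function('p')(K) = Add(Mul(-12, Pow(K, -1)), Mul(Rational(1, 24), K)) (Function('p')(K) = Add(Mul(K, Rational(1, 24)), Mul(-12, Pow(K, -1))) = Add(Mul(Rational(1, 24), K), Mul(-12, Pow(K, -1))) = Add(Mul(-12, Pow(K, -1)), Mul(Rational(1, 24), K)))
Add(Mul(-3551, Pow(Function('h')(-20), -1)), Mul(Function('p')(-38), Pow(Function('n')(-7, -49), -1))) = Add(Mul(-3551, Pow(Mul(-24, -20), -1)), Mul(Add(Mul(-12, Pow(-38, -1)), Mul(Rational(1, 24), -38)), Pow(Add(40, Mul(2, -7)), -1))) = Add(Mul(-3551, Pow(480, -1)), Mul(Add(Mul(-12, Rational(-1, 38)), Rational(-19, 12)), Pow(Add(40, -14), -1))) = Add(Mul(-3551, Rational(1, 480)), Mul(Add(Rational(6, 19), Rational(-19, 12)), Pow(26, -1))) = Add(Rational(-3551, 480), Mul(Rational(-289, 228), Rational(1, 26))) = Add(Rational(-3551, 480), Rational(-289, 5928)) = Rational(-882877, 118560)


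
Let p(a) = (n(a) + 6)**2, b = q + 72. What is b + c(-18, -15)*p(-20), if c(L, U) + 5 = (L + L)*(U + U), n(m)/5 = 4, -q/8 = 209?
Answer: 725100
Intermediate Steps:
q = -1672 (q = -8*209 = -1672)
n(m) = 20 (n(m) = 5*4 = 20)
c(L, U) = -5 + 4*L*U (c(L, U) = -5 + (L + L)*(U + U) = -5 + (2*L)*(2*U) = -5 + 4*L*U)
b = -1600 (b = -1672 + 72 = -1600)
p(a) = 676 (p(a) = (20 + 6)**2 = 26**2 = 676)
b + c(-18, -15)*p(-20) = -1600 + (-5 + 4*(-18)*(-15))*676 = -1600 + (-5 + 1080)*676 = -1600 + 1075*676 = -1600 + 726700 = 725100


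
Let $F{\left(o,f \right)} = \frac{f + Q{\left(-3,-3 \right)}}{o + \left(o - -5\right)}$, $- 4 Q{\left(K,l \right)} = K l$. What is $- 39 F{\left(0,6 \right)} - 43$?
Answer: $- \frac{289}{4} \approx -72.25$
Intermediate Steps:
$Q{\left(K,l \right)} = - \frac{K l}{4}$
$F{\left(o,f \right)} = \frac{- \frac{9}{4} + f}{5 + 2 o}$ ($F{\left(o,f \right)} = \frac{f - \left(- \frac{3}{4}\right) \left(-3\right)}{o + \left(o - -5\right)} = \frac{f - \frac{9}{4}}{o + \left(o + 5\right)} = \frac{- \frac{9}{4} + f}{o + \left(5 + o\right)} = \frac{- \frac{9}{4} + f}{5 + 2 o}$)
$- 39 F{\left(0,6 \right)} - 43 = - 39 \frac{-9 + 4 \cdot 6}{4 \left(5 + 2 \cdot 0\right)} - 43 = - 39 \frac{-9 + 24}{4 \left(5 + 0\right)} - 43 = - 39 \cdot \frac{1}{4} \cdot \frac{1}{5} \cdot 15 - 43 = \left(-39\right) \frac{3}{4} - 43 = - \frac{117}{4} - 43 = - \frac{289}{4}$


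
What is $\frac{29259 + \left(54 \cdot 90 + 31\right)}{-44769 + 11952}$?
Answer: $- \frac{34150}{32817} \approx -1.0406$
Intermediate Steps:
$\frac{29259 + \left(54 \cdot 90 + 31\right)}{-44769 + 11952} = \frac{29259 + \left(4860 + 31\right)}{-32817} = \left(29259 + 4891\right) \left(- \frac{1}{32817}\right) = 34150 \left(- \frac{1}{32817}\right) = - \frac{34150}{32817}$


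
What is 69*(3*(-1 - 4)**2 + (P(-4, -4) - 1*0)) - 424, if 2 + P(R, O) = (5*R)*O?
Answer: 10133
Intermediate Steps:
P(R, O) = -2 + 5*O*R (P(R, O) = -2 + (5*R)*O = -2 + 5*O*R)
69*(3*(-1 - 4)**2 + (P(-4, -4) - 1*0)) - 424 = 69*(3*(-1 - 4)**2 + ((-2 + 5*(-4)*(-4)) - 1*0)) - 424 = 69*(3*(-5)**2 + ((-2 + 80) + 0)) - 424 = 69*(3*25 + (78 + 0)) - 424 = 69*(75 + 78) - 424 = 69*153 - 424 = 10557 - 424 = 10133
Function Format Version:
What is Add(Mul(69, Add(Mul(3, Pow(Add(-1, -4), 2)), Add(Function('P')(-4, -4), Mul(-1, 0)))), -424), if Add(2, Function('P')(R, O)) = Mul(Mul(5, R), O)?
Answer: 10133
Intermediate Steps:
Function('P')(R, O) = Add(-2, Mul(5, O, R)) (Function('P')(R, O) = Add(-2, Mul(Mul(5, R), O)) = Add(-2, Mul(5, O, R)))
Add(Mul(69, Add(Mul(3, Pow(Add(-1, -4), 2)), Add(Function('P')(-4, -4), Mul(-1, 0)))), -424) = Add(Mul(69, Add(Mul(3, Pow(Add(-1, -4), 2)), Add(Add(-2, Mul(5, -4, -4)), Mul(-1, 0)))), -424) = Add(Mul(69, Add(Mul(3, Pow(-5, 2)), Add(Add(-2, 80), 0))), -424) = Add(Mul(69, Add(Mul(3, 25), Add(78, 0))), -424) = Add(Mul(69, Add(75, 78)), -424) = Add(Mul(69, 153), -424) = Add(10557, -424) = 10133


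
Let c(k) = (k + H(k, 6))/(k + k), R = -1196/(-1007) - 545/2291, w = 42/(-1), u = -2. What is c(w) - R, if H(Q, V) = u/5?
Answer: -107805244/242238885 ≈ -0.44504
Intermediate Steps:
H(Q, V) = -⅖ (H(Q, V) = -2/5 = -2*⅕ = -⅖)
w = -42 (w = 42*(-1) = -42)
R = 2191221/2307037 (R = -1196*(-1/1007) - 545*1/2291 = 1196/1007 - 545/2291 = 2191221/2307037 ≈ 0.94980)
c(k) = (-⅖ + k)/(2*k) (c(k) = (k - ⅖)/(k + k) = (-⅖ + k)/((2*k)) = (-⅖ + k)*(1/(2*k)) = (-⅖ + k)/(2*k))
c(w) - R = (⅒)*(-2 + 5*(-42))/(-42) - 1*2191221/2307037 = (⅒)*(-1/42)*(-2 - 210) - 2191221/2307037 = (⅒)*(-1/42)*(-212) - 2191221/2307037 = 53/105 - 2191221/2307037 = -107805244/242238885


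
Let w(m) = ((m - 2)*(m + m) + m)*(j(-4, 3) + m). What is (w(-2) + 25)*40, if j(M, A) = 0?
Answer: -120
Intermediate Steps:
w(m) = m*(m + 2*m*(-2 + m)) (w(m) = ((m - 2)*(m + m) + m)*(0 + m) = ((-2 + m)*(2*m) + m)*m = (2*m*(-2 + m) + m)*m = (m + 2*m*(-2 + m))*m = m*(m + 2*m*(-2 + m)))
(w(-2) + 25)*40 = ((-2)²*(-3 + 2*(-2)) + 25)*40 = (4*(-3 - 4) + 25)*40 = (4*(-7) + 25)*40 = (-28 + 25)*40 = -3*40 = -120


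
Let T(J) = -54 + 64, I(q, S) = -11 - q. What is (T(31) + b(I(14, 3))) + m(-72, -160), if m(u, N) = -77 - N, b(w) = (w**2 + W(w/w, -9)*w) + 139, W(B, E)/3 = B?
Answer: 782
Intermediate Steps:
W(B, E) = 3*B
b(w) = 139 + w**2 + 3*w (b(w) = (w**2 + (3*(w/w))*w) + 139 = (w**2 + (3*1)*w) + 139 = (w**2 + 3*w) + 139 = 139 + w**2 + 3*w)
T(J) = 10
(T(31) + b(I(14, 3))) + m(-72, -160) = (10 + (139 + (-11 - 1*14)**2 + 3*(-11 - 1*14))) + (-77 - 1*(-160)) = (10 + (139 + (-11 - 14)**2 + 3*(-11 - 14))) + (-77 + 160) = (10 + (139 + (-25)**2 + 3*(-25))) + 83 = (10 + (139 + 625 - 75)) + 83 = (10 + 689) + 83 = 699 + 83 = 782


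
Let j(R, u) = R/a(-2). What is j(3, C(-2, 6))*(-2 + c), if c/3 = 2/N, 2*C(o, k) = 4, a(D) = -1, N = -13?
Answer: 96/13 ≈ 7.3846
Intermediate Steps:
C(o, k) = 2 (C(o, k) = (½)*4 = 2)
j(R, u) = -R (j(R, u) = R/(-1) = R*(-1) = -R)
c = -6/13 (c = 3*(2/(-13)) = 3*(2*(-1/13)) = 3*(-2/13) = -6/13 ≈ -0.46154)
j(3, C(-2, 6))*(-2 + c) = (-1*3)*(-2 - 6/13) = -3*(-32/13) = 96/13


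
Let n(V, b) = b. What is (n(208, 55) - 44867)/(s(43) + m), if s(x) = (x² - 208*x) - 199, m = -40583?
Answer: 44812/47877 ≈ 0.93598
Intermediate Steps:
s(x) = -199 + x² - 208*x
(n(208, 55) - 44867)/(s(43) + m) = (55 - 44867)/((-199 + 43² - 208*43) - 40583) = -44812/((-199 + 1849 - 8944) - 40583) = -44812/(-7294 - 40583) = -44812/(-47877) = -44812*(-1/47877) = 44812/47877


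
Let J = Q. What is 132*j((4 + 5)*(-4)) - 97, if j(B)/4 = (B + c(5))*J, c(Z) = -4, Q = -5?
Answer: 105503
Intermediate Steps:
J = -5
j(B) = 80 - 20*B (j(B) = 4*((B - 4)*(-5)) = 4*((-4 + B)*(-5)) = 4*(20 - 5*B) = 80 - 20*B)
132*j((4 + 5)*(-4)) - 97 = 132*(80 - 20*(4 + 5)*(-4)) - 97 = 132*(80 - 180*(-4)) - 97 = 132*(80 - 20*(-36)) - 97 = 132*(80 + 720) - 97 = 132*800 - 97 = 105600 - 97 = 105503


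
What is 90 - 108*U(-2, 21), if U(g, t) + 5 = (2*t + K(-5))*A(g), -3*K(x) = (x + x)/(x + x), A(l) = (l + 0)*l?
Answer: -17370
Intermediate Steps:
A(l) = l**2 (A(l) = l*l = l**2)
K(x) = -1/3 (K(x) = -(x + x)/(3*(x + x)) = -2*x/(3*(2*x)) = -2*x*1/(2*x)/3 = -1/3*1 = -1/3)
U(g, t) = -5 + g**2*(-1/3 + 2*t) (U(g, t) = -5 + (2*t - 1/3)*g**2 = -5 + (-1/3 + 2*t)*g**2 = -5 + g**2*(-1/3 + 2*t))
90 - 108*U(-2, 21) = 90 - 108*(-5 - 1/3*(-2)**2 + 2*21*(-2)**2) = 90 - 108*(-5 - 1/3*4 + 2*21*4) = 90 - 108*(-5 - 4/3 + 168) = 90 - 108*485/3 = 90 - 17460 = -17370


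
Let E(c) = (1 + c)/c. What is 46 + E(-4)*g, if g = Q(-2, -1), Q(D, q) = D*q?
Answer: 95/2 ≈ 47.500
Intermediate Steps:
g = 2 (g = -2*(-1) = 2)
E(c) = (1 + c)/c
46 + E(-4)*g = 46 + ((1 - 4)/(-4))*2 = 46 - ¼*(-3)*2 = 46 + (¾)*2 = 46 + 3/2 = 95/2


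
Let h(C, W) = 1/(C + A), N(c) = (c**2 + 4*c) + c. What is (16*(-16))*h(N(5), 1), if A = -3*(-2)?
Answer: -32/7 ≈ -4.5714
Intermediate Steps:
A = 6
N(c) = c**2 + 5*c
h(C, W) = 1/(6 + C) (h(C, W) = 1/(C + 6) = 1/(6 + C))
(16*(-16))*h(N(5), 1) = (16*(-16))/(6 + 5*(5 + 5)) = -256/(6 + 5*10) = -256/(6 + 50) = -256/56 = -256*1/56 = -32/7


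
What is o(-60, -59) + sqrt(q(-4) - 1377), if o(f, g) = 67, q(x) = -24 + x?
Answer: 67 + I*sqrt(1405) ≈ 67.0 + 37.483*I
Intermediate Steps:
o(-60, -59) + sqrt(q(-4) - 1377) = 67 + sqrt((-24 - 4) - 1377) = 67 + sqrt(-28 - 1377) = 67 + sqrt(-1405) = 67 + I*sqrt(1405)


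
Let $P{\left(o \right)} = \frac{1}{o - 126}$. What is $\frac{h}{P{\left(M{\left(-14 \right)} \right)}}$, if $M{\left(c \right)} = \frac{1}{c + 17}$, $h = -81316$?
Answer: $\frac{30656132}{3} \approx 1.0219 \cdot 10^{7}$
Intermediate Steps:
$M{\left(c \right)} = \frac{1}{17 + c}$
$P{\left(o \right)} = \frac{1}{-126 + o}$
$\frac{h}{P{\left(M{\left(-14 \right)} \right)}} = - \frac{81316}{\frac{1}{-126 + \frac{1}{17 - 14}}} = - \frac{81316}{\frac{1}{-126 + \frac{1}{3}}} = - \frac{81316}{\frac{1}{- \frac{377}{3}}} = - \frac{81316}{- \frac{3}{377}} = \left(-81316\right) \left(- \frac{377}{3}\right) = \frac{30656132}{3}$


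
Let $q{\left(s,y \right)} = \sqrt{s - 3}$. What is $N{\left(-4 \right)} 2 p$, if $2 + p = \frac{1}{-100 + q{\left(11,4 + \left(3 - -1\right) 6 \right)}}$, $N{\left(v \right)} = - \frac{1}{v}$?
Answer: $- \frac{5021}{4996} - \frac{\sqrt{2}}{9992} \approx -1.0051$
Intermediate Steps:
$q{\left(s,y \right)} = \sqrt{-3 + s}$
$p = -2 + \frac{1}{-100 + 2 \sqrt{2}}$ ($p = -2 + \frac{1}{-100 + \sqrt{-3 + 11}} = -2 + \frac{1}{-100 + \sqrt{8}} = -2 + \frac{1}{-100 + 2 \sqrt{2}} \approx -2.0103$)
$N{\left(-4 \right)} 2 p = - \frac{1}{-4} \cdot 2 \left(- \frac{5021}{2498} - \frac{\sqrt{2}}{4996}\right) = \left(-1\right) \left(- \frac{1}{4}\right) 2 \left(- \frac{5021}{2498} - \frac{\sqrt{2}}{4996}\right) = \frac{1}{4} \cdot 2 \left(- \frac{5021}{2498} - \frac{\sqrt{2}}{4996}\right) = \frac{- \frac{5021}{2498} - \frac{\sqrt{2}}{4996}}{2} = - \frac{5021}{4996} - \frac{\sqrt{2}}{9992}$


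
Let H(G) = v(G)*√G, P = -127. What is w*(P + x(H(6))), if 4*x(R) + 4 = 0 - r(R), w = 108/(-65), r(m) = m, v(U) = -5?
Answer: 13824/65 - 27*√6/13 ≈ 207.59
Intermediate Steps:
H(G) = -5*√G
w = -108/65 (w = 108*(-1/65) = -108/65 ≈ -1.6615)
x(R) = -1 - R/4 (x(R) = -1 + (0 - R)/4 = -1 + (-R)/4 = -1 - R/4)
w*(P + x(H(6))) = -108*(-127 + (-1 - (-5)*√6/4))/65 = -108*(-127 + (-1 + 5*√6/4))/65 = -108*(-128 + 5*√6/4)/65 = 13824/65 - 27*√6/13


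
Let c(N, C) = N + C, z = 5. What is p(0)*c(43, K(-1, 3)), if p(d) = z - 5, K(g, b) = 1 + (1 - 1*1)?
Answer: 0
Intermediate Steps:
K(g, b) = 1 (K(g, b) = 1 + (1 - 1) = 1 + 0 = 1)
c(N, C) = C + N
p(d) = 0 (p(d) = 5 - 5 = 0)
p(0)*c(43, K(-1, 3)) = 0*(1 + 43) = 0*44 = 0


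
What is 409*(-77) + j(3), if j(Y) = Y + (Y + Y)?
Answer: -31484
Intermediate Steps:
j(Y) = 3*Y (j(Y) = Y + 2*Y = 3*Y)
409*(-77) + j(3) = 409*(-77) + 3*3 = -31493 + 9 = -31484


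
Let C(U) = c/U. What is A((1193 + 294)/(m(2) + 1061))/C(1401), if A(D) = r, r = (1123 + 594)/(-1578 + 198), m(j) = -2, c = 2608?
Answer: -801839/1199680 ≈ -0.66838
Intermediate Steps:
C(U) = 2608/U
r = -1717/1380 (r = 1717/(-1380) = 1717*(-1/1380) = -1717/1380 ≈ -1.2442)
A(D) = -1717/1380
A((1193 + 294)/(m(2) + 1061))/C(1401) = -1717/(1380*(2608/1401)) = -1717/(1380*(2608*(1/1401))) = -1717/(1380*2608/1401) = -1717/1380*1401/2608 = -801839/1199680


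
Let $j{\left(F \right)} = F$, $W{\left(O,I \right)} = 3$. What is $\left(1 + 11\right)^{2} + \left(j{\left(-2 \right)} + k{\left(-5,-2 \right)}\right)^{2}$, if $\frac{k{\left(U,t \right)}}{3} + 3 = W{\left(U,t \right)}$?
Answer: $148$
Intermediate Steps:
$k{\left(U,t \right)} = 0$ ($k{\left(U,t \right)} = -9 + 3 \cdot 3 = -9 + 9 = 0$)
$\left(1 + 11\right)^{2} + \left(j{\left(-2 \right)} + k{\left(-5,-2 \right)}\right)^{2} = \left(1 + 11\right)^{2} + \left(-2 + 0\right)^{2} = 12^{2} + \left(-2\right)^{2} = 144 + 4 = 148$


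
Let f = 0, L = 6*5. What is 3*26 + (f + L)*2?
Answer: 138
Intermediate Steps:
L = 30
3*26 + (f + L)*2 = 3*26 + (0 + 30)*2 = 78 + 30*2 = 78 + 60 = 138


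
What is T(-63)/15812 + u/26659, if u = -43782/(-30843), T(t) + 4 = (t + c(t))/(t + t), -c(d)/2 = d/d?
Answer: -30415278751/182018407298616 ≈ -0.00016710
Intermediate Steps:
c(d) = -2 (c(d) = -2*d/d = -2*1 = -2)
T(t) = -4 + (-2 + t)/(2*t) (T(t) = -4 + (t - 2)/(t + t) = -4 + (-2 + t)/((2*t)) = -4 + (-2 + t)*(1/(2*t)) = -4 + (-2 + t)/(2*t))
u = 14594/10281 (u = -43782*(-1/30843) = 14594/10281 ≈ 1.4195)
T(-63)/15812 + u/26659 = (-7/2 - 1/(-63))/15812 + (14594/10281)/26659 = (-7/2 - 1*(-1/63))*(1/15812) + (14594/10281)*(1/26659) = (-7/2 + 1/63)*(1/15812) + 14594/274081179 = -439/126*1/15812 + 14594/274081179 = -439/1992312 + 14594/274081179 = -30415278751/182018407298616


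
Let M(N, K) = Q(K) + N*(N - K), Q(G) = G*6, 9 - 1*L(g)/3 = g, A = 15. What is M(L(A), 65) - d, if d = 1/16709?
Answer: 31479755/16709 ≈ 1884.0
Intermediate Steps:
L(g) = 27 - 3*g
d = 1/16709 ≈ 5.9848e-5
Q(G) = 6*G
M(N, K) = 6*K + N*(N - K)
M(L(A), 65) - d = ((27 - 3*15)² + 6*65 - 1*65*(27 - 3*15)) - 1*1/16709 = ((27 - 45)² + 390 - 1*65*(27 - 45)) - 1/16709 = ((-18)² + 390 - 1*65*(-18)) - 1/16709 = (324 + 390 + 1170) - 1/16709 = 1884 - 1/16709 = 31479755/16709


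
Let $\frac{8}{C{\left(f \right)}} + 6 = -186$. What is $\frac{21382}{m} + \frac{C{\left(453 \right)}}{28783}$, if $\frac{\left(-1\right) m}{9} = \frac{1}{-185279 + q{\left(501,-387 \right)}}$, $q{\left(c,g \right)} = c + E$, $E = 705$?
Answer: $\frac{906284307885901}{2072376} \approx 4.3732 \cdot 10^{8}$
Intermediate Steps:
$C{\left(f \right)} = - \frac{1}{24}$ ($C{\left(f \right)} = \frac{8}{-6 - 186} = \frac{8}{-192} = 8 \left(- \frac{1}{192}\right) = - \frac{1}{24}$)
$q{\left(c,g \right)} = 705 + c$ ($q{\left(c,g \right)} = c + 705 = 705 + c$)
$m = \frac{9}{184073}$ ($m = - \frac{9}{-185279 + \left(705 + 501\right)} = - \frac{9}{-185279 + 1206} = - \frac{9}{-184073} = \left(-9\right) \left(- \frac{1}{184073}\right) = \frac{9}{184073} \approx 4.8894 \cdot 10^{-5}$)
$\frac{21382}{m} + \frac{C{\left(453 \right)}}{28783} = \frac{21382}{\frac{9}{184073}} - \frac{1}{24 \cdot 28783} = 21382 \cdot \frac{184073}{9} - \frac{1}{690792} = \frac{3935848886}{9} - \frac{1}{690792} = \frac{906284307885901}{2072376}$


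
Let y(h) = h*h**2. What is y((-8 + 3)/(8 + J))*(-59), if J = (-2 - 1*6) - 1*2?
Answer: -7375/8 ≈ -921.88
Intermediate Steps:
J = -10 (J = (-2 - 6) - 2 = -8 - 2 = -10)
y(h) = h**3
y((-8 + 3)/(8 + J))*(-59) = ((-8 + 3)/(8 - 10))**3*(-59) = (-5/(-2))**3*(-59) = (-5*(-1/2))**3*(-59) = (5/2)**3*(-59) = (125/8)*(-59) = -7375/8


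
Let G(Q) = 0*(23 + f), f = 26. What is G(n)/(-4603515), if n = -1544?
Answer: 0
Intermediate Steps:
G(Q) = 0 (G(Q) = 0*(23 + 26) = 0*49 = 0)
G(n)/(-4603515) = 0/(-4603515) = 0*(-1/4603515) = 0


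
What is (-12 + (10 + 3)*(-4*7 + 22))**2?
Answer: 8100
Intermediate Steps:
(-12 + (10 + 3)*(-4*7 + 22))**2 = (-12 + 13*(-28 + 22))**2 = (-12 + 13*(-6))**2 = (-12 - 78)**2 = (-90)**2 = 8100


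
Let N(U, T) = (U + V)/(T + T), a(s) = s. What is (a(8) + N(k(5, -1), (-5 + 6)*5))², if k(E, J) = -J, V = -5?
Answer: 1444/25 ≈ 57.760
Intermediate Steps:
N(U, T) = (-5 + U)/(2*T) (N(U, T) = (U - 5)/(T + T) = (-5 + U)/((2*T)) = (-5 + U)*(1/(2*T)) = (-5 + U)/(2*T))
(a(8) + N(k(5, -1), (-5 + 6)*5))² = (8 + (-5 - 1*(-1))/(2*(((-5 + 6)*5))))² = (8 + (-5 + 1)/(2*((1*5))))² = (8 + (½)*(-4)/5)² = (8 + (½)*(⅕)*(-4))² = (8 - ⅖)² = (38/5)² = 1444/25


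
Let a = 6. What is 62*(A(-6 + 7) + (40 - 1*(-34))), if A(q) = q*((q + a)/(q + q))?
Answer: 4805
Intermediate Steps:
A(q) = 3 + q/2 (A(q) = q*((q + 6)/(q + q)) = q*((6 + q)/((2*q))) = q*((6 + q)*(1/(2*q))) = q*((6 + q)/(2*q)) = 3 + q/2)
62*(A(-6 + 7) + (40 - 1*(-34))) = 62*((3 + (-6 + 7)/2) + (40 - 1*(-34))) = 62*((3 + (½)*1) + (40 + 34)) = 62*((3 + ½) + 74) = 62*(7/2 + 74) = 62*(155/2) = 4805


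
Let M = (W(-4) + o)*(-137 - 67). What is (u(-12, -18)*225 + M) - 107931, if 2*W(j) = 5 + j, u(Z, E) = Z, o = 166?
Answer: -144597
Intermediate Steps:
W(j) = 5/2 + j/2 (W(j) = (5 + j)/2 = 5/2 + j/2)
M = -33966 (M = ((5/2 + (1/2)*(-4)) + 166)*(-137 - 67) = ((5/2 - 2) + 166)*(-204) = (1/2 + 166)*(-204) = (333/2)*(-204) = -33966)
(u(-12, -18)*225 + M) - 107931 = (-12*225 - 33966) - 107931 = (-2700 - 33966) - 107931 = -36666 - 107931 = -144597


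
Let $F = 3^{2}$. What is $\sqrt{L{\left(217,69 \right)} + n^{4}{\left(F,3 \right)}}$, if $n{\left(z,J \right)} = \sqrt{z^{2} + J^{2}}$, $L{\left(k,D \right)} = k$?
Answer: $\sqrt{8317} \approx 91.198$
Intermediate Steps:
$F = 9$
$n{\left(z,J \right)} = \sqrt{J^{2} + z^{2}}$
$\sqrt{L{\left(217,69 \right)} + n^{4}{\left(F,3 \right)}} = \sqrt{217 + \left(\sqrt{3^{2} + 9^{2}}\right)^{4}} = \sqrt{217 + \left(\sqrt{9 + 81}\right)^{4}} = \sqrt{217 + \left(\sqrt{90}\right)^{4}} = \sqrt{217 + \left(3 \sqrt{10}\right)^{4}} = \sqrt{217 + 8100} = \sqrt{8317}$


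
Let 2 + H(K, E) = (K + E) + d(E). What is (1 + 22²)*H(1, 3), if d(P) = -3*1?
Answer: -485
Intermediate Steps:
d(P) = -3
H(K, E) = -5 + E + K (H(K, E) = -2 + ((K + E) - 3) = -2 + ((E + K) - 3) = -2 + (-3 + E + K) = -5 + E + K)
(1 + 22²)*H(1, 3) = (1 + 22²)*(-5 + 3 + 1) = (1 + 484)*(-1) = 485*(-1) = -485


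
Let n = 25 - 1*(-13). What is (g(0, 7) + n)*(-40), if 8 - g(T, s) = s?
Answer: -1560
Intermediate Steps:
g(T, s) = 8 - s
n = 38 (n = 25 + 13 = 38)
(g(0, 7) + n)*(-40) = ((8 - 1*7) + 38)*(-40) = ((8 - 7) + 38)*(-40) = (1 + 38)*(-40) = 39*(-40) = -1560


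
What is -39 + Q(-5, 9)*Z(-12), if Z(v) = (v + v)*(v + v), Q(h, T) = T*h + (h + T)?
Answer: -23655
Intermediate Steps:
Q(h, T) = T + h + T*h (Q(h, T) = T*h + (T + h) = T + h + T*h)
Z(v) = 4*v**2 (Z(v) = (2*v)*(2*v) = 4*v**2)
-39 + Q(-5, 9)*Z(-12) = -39 + (9 - 5 + 9*(-5))*(4*(-12)**2) = -39 + (9 - 5 - 45)*(4*144) = -39 - 41*576 = -39 - 23616 = -23655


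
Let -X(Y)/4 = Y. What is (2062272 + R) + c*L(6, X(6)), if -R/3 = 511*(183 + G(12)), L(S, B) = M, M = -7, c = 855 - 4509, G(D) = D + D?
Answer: 1770519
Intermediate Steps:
X(Y) = -4*Y
G(D) = 2*D
c = -3654
L(S, B) = -7
R = -317331 (R = -1533*(183 + 2*12) = -1533*(183 + 24) = -1533*207 = -3*105777 = -317331)
(2062272 + R) + c*L(6, X(6)) = (2062272 - 317331) - 3654*(-7) = 1744941 + 25578 = 1770519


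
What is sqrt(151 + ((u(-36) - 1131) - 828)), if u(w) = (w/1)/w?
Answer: I*sqrt(1807) ≈ 42.509*I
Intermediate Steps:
u(w) = 1 (u(w) = (w*1)/w = w/w = 1)
sqrt(151 + ((u(-36) - 1131) - 828)) = sqrt(151 + ((1 - 1131) - 828)) = sqrt(151 + (-1130 - 828)) = sqrt(151 - 1958) = sqrt(-1807) = I*sqrt(1807)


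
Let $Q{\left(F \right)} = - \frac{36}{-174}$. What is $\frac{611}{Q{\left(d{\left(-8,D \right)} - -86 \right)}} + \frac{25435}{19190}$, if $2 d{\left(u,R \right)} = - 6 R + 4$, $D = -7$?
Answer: $\frac{17009011}{5757} \approx 2954.5$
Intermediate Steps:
$d{\left(u,R \right)} = 2 - 3 R$ ($d{\left(u,R \right)} = \frac{- 6 R + 4}{2} = \frac{4 - 6 R}{2} = 2 - 3 R$)
$Q{\left(F \right)} = \frac{6}{29}$ ($Q{\left(F \right)} = \left(-36\right) \left(- \frac{1}{174}\right) = \frac{6}{29}$)
$\frac{611}{Q{\left(d{\left(-8,D \right)} - -86 \right)}} + \frac{25435}{19190} = \frac{611}{\frac{6}{29}} + \frac{25435}{19190} = 611 \cdot \frac{29}{6} + 25435 \cdot \frac{1}{19190} = \frac{17719}{6} + \frac{5087}{3838} = \frac{17009011}{5757}$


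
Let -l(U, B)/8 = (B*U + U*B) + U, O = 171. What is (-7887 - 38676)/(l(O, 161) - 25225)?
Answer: 46563/467089 ≈ 0.099688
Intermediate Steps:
l(U, B) = -8*U - 16*B*U (l(U, B) = -8*((B*U + U*B) + U) = -8*((B*U + B*U) + U) = -8*(2*B*U + U) = -8*(U + 2*B*U) = -8*U - 16*B*U)
(-7887 - 38676)/(l(O, 161) - 25225) = (-7887 - 38676)/(-8*171*(1 + 2*161) - 25225) = -46563/(-8*171*(1 + 322) - 25225) = -46563/(-8*171*323 - 25225) = -46563/(-441864 - 25225) = -46563/(-467089) = -46563*(-1/467089) = 46563/467089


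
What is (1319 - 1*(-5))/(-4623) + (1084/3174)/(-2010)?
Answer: -457051/1594935 ≈ -0.28656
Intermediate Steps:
(1319 - 1*(-5))/(-4623) + (1084/3174)/(-2010) = (1319 + 5)*(-1/4623) + (1084*(1/3174))*(-1/2010) = 1324*(-1/4623) + (542/1587)*(-1/2010) = -1324/4623 - 271/1594935 = -457051/1594935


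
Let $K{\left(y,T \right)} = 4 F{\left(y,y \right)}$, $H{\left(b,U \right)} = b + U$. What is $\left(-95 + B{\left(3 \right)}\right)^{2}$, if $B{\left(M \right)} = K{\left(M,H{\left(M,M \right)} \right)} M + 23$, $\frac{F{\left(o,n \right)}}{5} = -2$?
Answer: $36864$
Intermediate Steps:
$F{\left(o,n \right)} = -10$ ($F{\left(o,n \right)} = 5 \left(-2\right) = -10$)
$H{\left(b,U \right)} = U + b$
$K{\left(y,T \right)} = -40$ ($K{\left(y,T \right)} = 4 \left(-10\right) = -40$)
$B{\left(M \right)} = 23 - 40 M$ ($B{\left(M \right)} = - 40 M + 23 = 23 - 40 M$)
$\left(-95 + B{\left(3 \right)}\right)^{2} = \left(-95 + \left(23 - 120\right)\right)^{2} = \left(-95 - 97\right)^{2} = \left(-192\right)^{2} = 36864$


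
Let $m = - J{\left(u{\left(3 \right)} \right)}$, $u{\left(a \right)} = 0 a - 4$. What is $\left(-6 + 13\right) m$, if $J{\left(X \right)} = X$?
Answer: $28$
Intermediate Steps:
$u{\left(a \right)} = -4$ ($u{\left(a \right)} = 0 - 4 = -4$)
$m = 4$ ($m = \left(-1\right) \left(-4\right) = 4$)
$\left(-6 + 13\right) m = \left(-6 + 13\right) 4 = 7 \cdot 4 = 28$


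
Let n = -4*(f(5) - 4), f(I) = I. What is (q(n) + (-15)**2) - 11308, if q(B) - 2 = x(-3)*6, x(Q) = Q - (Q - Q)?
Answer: -11099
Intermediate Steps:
x(Q) = Q (x(Q) = Q - 1*0 = Q + 0 = Q)
n = -4 (n = -4*(5 - 4) = -4*1 = -4)
q(B) = -16 (q(B) = 2 - 3*6 = 2 - 18 = -16)
(q(n) + (-15)**2) - 11308 = (-16 + (-15)**2) - 11308 = (-16 + 225) - 11308 = 209 - 11308 = -11099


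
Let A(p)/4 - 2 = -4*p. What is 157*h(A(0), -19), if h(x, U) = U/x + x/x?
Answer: -1727/8 ≈ -215.88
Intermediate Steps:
A(p) = 8 - 16*p (A(p) = 8 + 4*(-4*p) = 8 - 16*p)
h(x, U) = 1 + U/x (h(x, U) = U/x + 1 = 1 + U/x)
157*h(A(0), -19) = 157*((-19 + (8 - 16*0))/(8 - 16*0)) = 157*((-19 + (8 + 0))/(8 + 0)) = 157*((-19 + 8)/8) = 157*((1/8)*(-11)) = 157*(-11/8) = -1727/8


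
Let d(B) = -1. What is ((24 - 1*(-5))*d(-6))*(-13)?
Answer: 377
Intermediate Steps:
((24 - 1*(-5))*d(-6))*(-13) = ((24 - 1*(-5))*(-1))*(-13) = ((24 + 5)*(-1))*(-13) = (29*(-1))*(-13) = -29*(-13) = 377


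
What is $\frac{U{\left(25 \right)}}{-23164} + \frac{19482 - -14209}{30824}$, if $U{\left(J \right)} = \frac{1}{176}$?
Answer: $\frac{17169199275}{15708156992} \approx 1.093$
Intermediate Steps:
$U{\left(J \right)} = \frac{1}{176}$
$\frac{U{\left(25 \right)}}{-23164} + \frac{19482 - -14209}{30824} = \frac{1}{176 \left(-23164\right)} + \frac{19482 - -14209}{30824} = \frac{1}{176} \left(- \frac{1}{23164}\right) + \left(19482 + 14209\right) \frac{1}{30824} = - \frac{1}{4076864} + 33691 \cdot \frac{1}{30824} = - \frac{1}{4076864} + \frac{33691}{30824} = \frac{17169199275}{15708156992}$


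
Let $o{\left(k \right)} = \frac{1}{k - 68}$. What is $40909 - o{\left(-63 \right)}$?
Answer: $\frac{5359080}{131} \approx 40909.0$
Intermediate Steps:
$o{\left(k \right)} = \frac{1}{-68 + k}$
$40909 - o{\left(-63 \right)} = 40909 - \frac{1}{-68 - 63} = 40909 - \frac{1}{-131} = 40909 - - \frac{1}{131} = 40909 + \frac{1}{131} = \frac{5359080}{131}$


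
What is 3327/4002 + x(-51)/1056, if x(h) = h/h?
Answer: 586219/704352 ≈ 0.83228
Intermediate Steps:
x(h) = 1
3327/4002 + x(-51)/1056 = 3327/4002 + 1/1056 = 3327*(1/4002) + 1*(1/1056) = 1109/1334 + 1/1056 = 586219/704352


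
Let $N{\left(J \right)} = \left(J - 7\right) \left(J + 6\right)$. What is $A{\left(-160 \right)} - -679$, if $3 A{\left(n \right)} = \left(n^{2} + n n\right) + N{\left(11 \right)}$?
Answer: $\frac{53305}{3} \approx 17768.0$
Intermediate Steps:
$N{\left(J \right)} = \left(-7 + J\right) \left(6 + J\right)$
$A{\left(n \right)} = \frac{68}{3} + \frac{2 n^{2}}{3}$ ($A{\left(n \right)} = \frac{\left(n^{2} + n n\right) - \left(53 - 121\right)}{3} = \frac{\left(n^{2} + n^{2}\right) - -68}{3} = \frac{2 n^{2} + 68}{3} = \frac{68 + 2 n^{2}}{3} = \frac{68}{3} + \frac{2 n^{2}}{3}$)
$A{\left(-160 \right)} - -679 = \left(\frac{68}{3} + \frac{2 \left(-160\right)^{2}}{3}\right) - -679 = \left(\frac{68}{3} + \frac{2}{3} \cdot 25600\right) + 679 = \left(\frac{68}{3} + \frac{51200}{3}\right) + 679 = \frac{51268}{3} + 679 = \frac{53305}{3}$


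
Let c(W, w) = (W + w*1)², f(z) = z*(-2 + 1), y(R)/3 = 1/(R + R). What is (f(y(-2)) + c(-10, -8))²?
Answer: 1687401/16 ≈ 1.0546e+5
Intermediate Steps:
y(R) = 3/(2*R) (y(R) = 3/(R + R) = 3/((2*R)) = 3*(1/(2*R)) = 3/(2*R))
f(z) = -z (f(z) = z*(-1) = -z)
c(W, w) = (W + w)²
(f(y(-2)) + c(-10, -8))² = (-3/(2*(-2)) + (-10 - 8)²)² = (-3*(-1)/(2*2) + (-18)²)² = (-1*(-¾) + 324)² = (¾ + 324)² = (1299/4)² = 1687401/16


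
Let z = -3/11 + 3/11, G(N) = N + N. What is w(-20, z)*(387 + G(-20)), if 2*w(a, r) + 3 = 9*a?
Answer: -63501/2 ≈ -31751.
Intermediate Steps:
G(N) = 2*N
z = 0 (z = -3*1/11 + 3*(1/11) = -3/11 + 3/11 = 0)
w(a, r) = -3/2 + 9*a/2 (w(a, r) = -3/2 + (9*a)/2 = -3/2 + 9*a/2)
w(-20, z)*(387 + G(-20)) = (-3/2 + (9/2)*(-20))*(387 + 2*(-20)) = (-3/2 - 90)*(387 - 40) = -183/2*347 = -63501/2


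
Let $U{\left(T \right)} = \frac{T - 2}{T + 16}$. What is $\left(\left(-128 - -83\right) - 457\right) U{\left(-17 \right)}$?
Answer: $-9538$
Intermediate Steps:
$U{\left(T \right)} = \frac{-2 + T}{16 + T}$
$\left(\left(-128 - -83\right) - 457\right) U{\left(-17 \right)} = \left(\left(-128 - -83\right) - 457\right) \frac{-2 - 17}{16 - 17} = \left(\left(-128 + 83\right) - 457\right) \frac{1}{-1} \left(-19\right) = \left(-45 - 457\right) \left(\left(-1\right) \left(-19\right)\right) = \left(-502\right) 19 = -9538$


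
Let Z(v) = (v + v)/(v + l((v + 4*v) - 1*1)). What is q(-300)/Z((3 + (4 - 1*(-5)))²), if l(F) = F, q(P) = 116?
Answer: 25027/72 ≈ 347.60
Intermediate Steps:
Z(v) = 2*v/(-1 + 6*v) (Z(v) = (v + v)/(v + ((v + 4*v) - 1*1)) = (2*v)/(v + (5*v - 1)) = (2*v)/(v + (-1 + 5*v)) = (2*v)/(-1 + 6*v) = 2*v/(-1 + 6*v))
q(-300)/Z((3 + (4 - 1*(-5)))²) = 116/((2*(3 + (4 - 1*(-5)))²/(-1 + 6*(3 + (4 - 1*(-5)))²))) = 116/((2*(3 + (4 + 5))²/(-1 + 6*(3 + (4 + 5))²))) = 116/((2*(3 + 9)²/(-1 + 6*(3 + 9)²))) = 116/((2*12²/(-1 + 6*12²))) = 116/((2*144/(-1 + 6*144))) = 116/((2*144/(-1 + 864))) = 116/((2*144/863)) = 116/((2*144*(1/863))) = 116/(288/863) = 116*(863/288) = 25027/72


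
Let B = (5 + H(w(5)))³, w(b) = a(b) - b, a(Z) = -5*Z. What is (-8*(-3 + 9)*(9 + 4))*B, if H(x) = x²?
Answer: -462519798000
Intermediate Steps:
w(b) = -6*b (w(b) = -5*b - b = -6*b)
B = 741217625 (B = (5 + (-6*5)²)³ = (5 + (-30)²)³ = (5 + 900)³ = 905³ = 741217625)
(-8*(-3 + 9)*(9 + 4))*B = -8*(-3 + 9)*(9 + 4)*741217625 = -48*13*741217625 = -8*78*741217625 = -624*741217625 = -462519798000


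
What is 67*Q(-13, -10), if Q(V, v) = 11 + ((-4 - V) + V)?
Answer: 469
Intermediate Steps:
Q(V, v) = 7 (Q(V, v) = 11 - 4 = 7)
67*Q(-13, -10) = 67*7 = 469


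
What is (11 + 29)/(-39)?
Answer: -40/39 ≈ -1.0256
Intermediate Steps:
(11 + 29)/(-39) = 40*(-1/39) = -40/39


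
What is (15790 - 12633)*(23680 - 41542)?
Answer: -56390334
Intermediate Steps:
(15790 - 12633)*(23680 - 41542) = 3157*(-17862) = -56390334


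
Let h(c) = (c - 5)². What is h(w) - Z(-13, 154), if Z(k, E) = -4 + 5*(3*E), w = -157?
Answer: 23938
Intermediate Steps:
h(c) = (-5 + c)²
Z(k, E) = -4 + 15*E
h(w) - Z(-13, 154) = (-5 - 157)² - (-4 + 15*154) = (-162)² - (-4 + 2310) = 26244 - 1*2306 = 26244 - 2306 = 23938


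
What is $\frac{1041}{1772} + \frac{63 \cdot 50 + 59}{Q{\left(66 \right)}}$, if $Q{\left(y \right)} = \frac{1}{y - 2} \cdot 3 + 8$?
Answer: $\frac{364462387}{912580} \approx 399.38$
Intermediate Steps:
$Q{\left(y \right)} = 8 + \frac{3}{-2 + y}$ ($Q{\left(y \right)} = \frac{1}{-2 + y} 3 + 8 = \frac{3}{-2 + y} + 8 = 8 + \frac{3}{-2 + y}$)
$\frac{1041}{1772} + \frac{63 \cdot 50 + 59}{Q{\left(66 \right)}} = \frac{1041}{1772} + \frac{63 \cdot 50 + 59}{\frac{1}{-2 + 66} \left(-13 + 8 \cdot 66\right)} = 1041 \cdot \frac{1}{1772} + \frac{3150 + 59}{\frac{1}{64} \left(-13 + 528\right)} = \frac{1041}{1772} + \frac{3209}{\frac{1}{64} \cdot 515} = \frac{1041}{1772} + \frac{3209}{\frac{515}{64}} = \frac{1041}{1772} + 3209 \cdot \frac{64}{515} = \frac{1041}{1772} + \frac{205376}{515} = \frac{364462387}{912580}$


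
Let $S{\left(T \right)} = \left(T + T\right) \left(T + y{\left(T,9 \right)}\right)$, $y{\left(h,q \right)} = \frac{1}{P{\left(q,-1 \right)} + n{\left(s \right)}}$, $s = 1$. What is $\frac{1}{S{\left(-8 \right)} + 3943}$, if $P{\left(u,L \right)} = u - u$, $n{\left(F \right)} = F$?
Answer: $\frac{1}{4055} \approx 0.00024661$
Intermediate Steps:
$P{\left(u,L \right)} = 0$
$y{\left(h,q \right)} = 1$ ($y{\left(h,q \right)} = \frac{1}{0 + 1} = 1^{-1} = 1$)
$S{\left(T \right)} = 2 T \left(1 + T\right)$ ($S{\left(T \right)} = \left(T + T\right) \left(T + 1\right) = 2 T \left(1 + T\right)$)
$\frac{1}{S{\left(-8 \right)} + 3943} = \frac{1}{2 \left(-8\right) \left(1 - 8\right) + 3943} = \frac{1}{2 \left(-8\right) \left(-7\right) + 3943} = \frac{1}{112 + 3943} = \frac{1}{4055}$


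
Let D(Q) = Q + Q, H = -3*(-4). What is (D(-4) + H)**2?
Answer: 16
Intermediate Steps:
H = 12
D(Q) = 2*Q
(D(-4) + H)**2 = (2*(-4) + 12)**2 = (-8 + 12)**2 = 4**2 = 16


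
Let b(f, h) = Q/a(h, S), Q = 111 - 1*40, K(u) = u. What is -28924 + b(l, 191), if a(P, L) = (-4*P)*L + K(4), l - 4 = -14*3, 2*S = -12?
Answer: -132703241/4588 ≈ -28924.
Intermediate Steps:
S = -6 (S = (1/2)*(-12) = -6)
l = -38 (l = 4 - 14*3 = 4 - 42 = -38)
Q = 71 (Q = 111 - 40 = 71)
a(P, L) = 4 - 4*L*P (a(P, L) = (-4*P)*L + 4 = -4*L*P + 4 = 4 - 4*L*P)
b(f, h) = 71/(4 + 24*h) (b(f, h) = 71/(4 - 4*(-6)*h) = 71/(4 + 24*h))
-28924 + b(l, 191) = -28924 + 71/(4*(1 + 6*191)) = -28924 + 71/(4*(1 + 1146)) = -28924 + (71/4)/1147 = -28924 + (71/4)*(1/1147) = -28924 + 71/4588 = -132703241/4588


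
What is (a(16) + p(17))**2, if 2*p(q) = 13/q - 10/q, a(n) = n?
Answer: 299209/1156 ≈ 258.83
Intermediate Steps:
p(q) = 3/(2*q) (p(q) = (13/q - 10/q)/2 = (3/q)/2 = 3/(2*q))
(a(16) + p(17))**2 = (16 + (3/2)/17)**2 = (16 + (3/2)*(1/17))**2 = (16 + 3/34)**2 = (547/34)**2 = 299209/1156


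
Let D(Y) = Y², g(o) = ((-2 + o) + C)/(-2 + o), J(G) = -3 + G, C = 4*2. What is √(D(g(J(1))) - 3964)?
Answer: I*√3963 ≈ 62.952*I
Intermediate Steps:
C = 8
g(o) = (6 + o)/(-2 + o) (g(o) = ((-2 + o) + 8)/(-2 + o) = (6 + o)/(-2 + o))
√(D(g(J(1))) - 3964) = √(((6 + (-3 + 1))/(-2 + (-3 + 1)))² - 3964) = √(((6 - 2)/(-2 - 2))² - 3964) = √((4/(-4))² - 3964) = √((-¼*4)² - 3964) = √((-1)² - 3964) = √(1 - 3964) = √(-3963) = I*√3963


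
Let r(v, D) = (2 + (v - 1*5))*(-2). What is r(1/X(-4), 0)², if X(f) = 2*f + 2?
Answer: 361/9 ≈ 40.111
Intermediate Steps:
X(f) = 2 + 2*f
r(v, D) = 6 - 2*v (r(v, D) = (2 + (v - 5))*(-2) = (2 + (-5 + v))*(-2) = (-3 + v)*(-2) = 6 - 2*v)
r(1/X(-4), 0)² = (6 - 2/(2 + 2*(-4)))² = (6 - 2/(2 - 8))² = (6 - 2/(-6))² = (6 - 2*(-⅙))² = (6 + ⅓)² = (19/3)² = 361/9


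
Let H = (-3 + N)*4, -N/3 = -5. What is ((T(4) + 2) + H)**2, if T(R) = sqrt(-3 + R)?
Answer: 2601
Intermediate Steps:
N = 15 (N = -3*(-5) = 15)
H = 48 (H = (-3 + 15)*4 = 12*4 = 48)
((T(4) + 2) + H)**2 = ((sqrt(-3 + 4) + 2) + 48)**2 = ((sqrt(1) + 2) + 48)**2 = ((1 + 2) + 48)**2 = (3 + 48)**2 = 51**2 = 2601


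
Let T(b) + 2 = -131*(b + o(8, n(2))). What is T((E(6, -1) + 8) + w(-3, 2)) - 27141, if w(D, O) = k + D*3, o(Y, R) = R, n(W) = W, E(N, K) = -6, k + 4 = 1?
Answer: -26095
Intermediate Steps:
k = -3 (k = -4 + 1 = -3)
w(D, O) = -3 + 3*D (w(D, O) = -3 + D*3 = -3 + 3*D)
T(b) = -264 - 131*b (T(b) = -2 - 131*(b + 2) = -2 - 131*(2 + b) = -2 + (-262 - 131*b) = -264 - 131*b)
T((E(6, -1) + 8) + w(-3, 2)) - 27141 = (-264 - 131*((-6 + 8) + (-3 + 3*(-3)))) - 27141 = (-264 - 131*(2 + (-3 - 9))) - 27141 = (-264 - 131*(2 - 12)) - 27141 = (-264 - 131*(-10)) - 27141 = (-264 + 1310) - 27141 = 1046 - 27141 = -26095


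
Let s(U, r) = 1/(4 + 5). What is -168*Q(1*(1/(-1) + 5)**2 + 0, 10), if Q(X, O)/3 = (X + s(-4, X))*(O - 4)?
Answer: -48720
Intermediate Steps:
s(U, r) = 1/9
Q(X, O) = 3*(-4 + O)*(1/9 + X) (Q(X, O) = 3*((X + 1/9)*(O - 4)) = 3*((1/9 + X)*(-4 + O)) = 3*((-4 + O)*(1/9 + X)) = 3*(-4 + O)*(1/9 + X))
-168*Q(1*(1/(-1) + 5)**2 + 0, 10) = -168*(-4/3 - 12*(1*(1/(-1) + 5)**2 + 0) + (1/3)*10 + 3*10*(1*(1/(-1) + 5)**2 + 0)) = -168*(-4/3 - 12*(1*(-1 + 5)**2 + 0) + 10/3 + 3*10*(1*(-1 + 5)**2 + 0)) = -168*(-4/3 - 12*(1*4**2 + 0) + 10/3 + 3*10*(1*4**2 + 0)) = -168*(-4/3 - 12*(1*16 + 0) + 10/3 + 3*10*(1*16 + 0)) = -168*(-4/3 - 12*(16 + 0) + 10/3 + 3*10*(16 + 0)) = -168*(-4/3 - 12*16 + 10/3 + 3*10*16) = -168*(-4/3 - 192 + 10/3 + 480) = -168*290 = -48720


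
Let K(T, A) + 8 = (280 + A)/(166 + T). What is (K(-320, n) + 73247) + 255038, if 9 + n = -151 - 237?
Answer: 50554775/154 ≈ 3.2828e+5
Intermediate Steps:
n = -397 (n = -9 + (-151 - 237) = -9 - 388 = -397)
K(T, A) = -8 + (280 + A)/(166 + T)
(K(-320, n) + 73247) + 255038 = ((-1048 - 397 - 8*(-320))/(166 - 320) + 73247) + 255038 = ((-1048 - 397 + 2560)/(-154) + 73247) + 255038 = (-1/154*1115 + 73247) + 255038 = (-1115/154 + 73247) + 255038 = 11278923/154 + 255038 = 50554775/154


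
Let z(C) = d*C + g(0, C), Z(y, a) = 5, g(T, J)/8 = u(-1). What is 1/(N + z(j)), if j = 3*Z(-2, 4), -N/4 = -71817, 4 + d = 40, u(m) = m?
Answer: 1/287800 ≈ 3.4746e-6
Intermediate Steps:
g(T, J) = -8 (g(T, J) = 8*(-1) = -8)
d = 36 (d = -4 + 40 = 36)
N = 287268 (N = -4*(-71817) = 287268)
j = 15 (j = 3*5 = 15)
z(C) = -8 + 36*C (z(C) = 36*C - 8 = -8 + 36*C)
1/(N + z(j)) = 1/(287268 + (-8 + 36*15)) = 1/(287268 + (-8 + 540)) = 1/(287268 + 532) = 1/287800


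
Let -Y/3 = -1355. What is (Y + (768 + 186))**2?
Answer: 25190361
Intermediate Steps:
Y = 4065 (Y = -3*(-1355) = 4065)
(Y + (768 + 186))**2 = (4065 + (768 + 186))**2 = (4065 + 954)**2 = 5019**2 = 25190361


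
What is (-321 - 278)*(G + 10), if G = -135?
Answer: 74875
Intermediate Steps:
(-321 - 278)*(G + 10) = (-321 - 278)*(-135 + 10) = -599*(-125) = 74875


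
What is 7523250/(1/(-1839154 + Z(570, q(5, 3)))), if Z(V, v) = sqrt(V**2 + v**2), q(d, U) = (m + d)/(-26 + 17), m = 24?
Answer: -13836415330500 + 2507750*sqrt(26317741)/3 ≈ -1.3832e+13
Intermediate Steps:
q(d, U) = -8/3 - d/9 (q(d, U) = (24 + d)/(-26 + 17) = (24 + d)/(-9) = (24 + d)*(-1/9) = -8/3 - d/9)
7523250/(1/(-1839154 + Z(570, q(5, 3)))) = 7523250/(1/(-1839154 + sqrt(570**2 + (-8/3 - 1/9*5)**2))) = 7523250/(1/(-1839154 + sqrt(324900 + (-8/3 - 5/9)**2))) = 7523250/(1/(-1839154 + sqrt(324900 + (-29/9)**2))) = 7523250/(1/(-1839154 + sqrt(324900 + 841/81))) = 7523250/(1/(-1839154 + sqrt(26317741/81))) = 7523250/(1/(-1839154 + sqrt(26317741)/9)) = 7523250*(-1839154 + sqrt(26317741)/9) = -13836415330500 + 2507750*sqrt(26317741)/3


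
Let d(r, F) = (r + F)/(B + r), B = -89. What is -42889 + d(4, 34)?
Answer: -3645603/85 ≈ -42889.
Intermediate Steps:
d(r, F) = (F + r)/(-89 + r) (d(r, F) = (r + F)/(-89 + r) = (F + r)/(-89 + r))
-42889 + d(4, 34) = -42889 + (34 + 4)/(-89 + 4) = -42889 + 38/(-85) = -42889 - 1/85*38 = -42889 - 38/85 = -3645603/85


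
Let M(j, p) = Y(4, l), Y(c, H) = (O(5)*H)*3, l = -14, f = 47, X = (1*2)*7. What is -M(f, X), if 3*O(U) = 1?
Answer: 14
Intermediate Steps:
O(U) = 1/3 (O(U) = (1/3)*1 = 1/3)
X = 14 (X = 2*7 = 14)
Y(c, H) = H (Y(c, H) = (H/3)*3 = H)
M(j, p) = -14
-M(f, X) = -1*(-14) = 14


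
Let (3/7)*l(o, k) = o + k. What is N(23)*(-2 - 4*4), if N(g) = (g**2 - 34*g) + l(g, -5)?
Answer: 3798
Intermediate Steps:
l(o, k) = 7*k/3 + 7*o/3 (l(o, k) = 7*(o + k)/3 = 7*(k + o)/3 = 7*k/3 + 7*o/3)
N(g) = -35/3 + g**2 - 95*g/3 (N(g) = (g**2 - 34*g) + ((7/3)*(-5) + 7*g/3) = (g**2 - 34*g) + (-35/3 + 7*g/3) = -35/3 + g**2 - 95*g/3)
N(23)*(-2 - 4*4) = (-35/3 + 23**2 - 95/3*23)*(-2 - 4*4) = (-35/3 + 529 - 2185/3)*(-2 - 16) = -211*(-18) = 3798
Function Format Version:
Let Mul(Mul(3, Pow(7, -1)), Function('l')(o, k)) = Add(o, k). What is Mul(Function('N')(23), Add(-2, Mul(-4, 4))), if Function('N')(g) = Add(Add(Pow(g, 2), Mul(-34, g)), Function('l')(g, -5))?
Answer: 3798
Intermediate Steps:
Function('l')(o, k) = Add(Mul(Rational(7, 3), k), Mul(Rational(7, 3), o)) (Function('l')(o, k) = Mul(Rational(7, 3), Add(o, k)) = Mul(Rational(7, 3), Add(k, o)) = Add(Mul(Rational(7, 3), k), Mul(Rational(7, 3), o)))
Function('N')(g) = Add(Rational(-35, 3), Pow(g, 2), Mul(Rational(-95, 3), g)) (Function('N')(g) = Add(Add(Pow(g, 2), Mul(-34, g)), Add(Mul(Rational(7, 3), -5), Mul(Rational(7, 3), g))) = Add(Add(Pow(g, 2), Mul(-34, g)), Add(Rational(-35, 3), Mul(Rational(7, 3), g))) = Add(Rational(-35, 3), Pow(g, 2), Mul(Rational(-95, 3), g)))
Mul(Function('N')(23), Add(-2, Mul(-4, 4))) = Mul(Add(Rational(-35, 3), Pow(23, 2), Mul(Rational(-95, 3), 23)), Add(-2, Mul(-4, 4))) = Mul(Add(Rational(-35, 3), 529, Rational(-2185, 3)), Add(-2, -16)) = Mul(-211, -18) = 3798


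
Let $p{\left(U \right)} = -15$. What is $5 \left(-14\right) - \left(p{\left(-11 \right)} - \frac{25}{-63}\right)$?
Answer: $- \frac{3490}{63} \approx -55.397$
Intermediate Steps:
$5 \left(-14\right) - \left(p{\left(-11 \right)} - \frac{25}{-63}\right) = 5 \left(-14\right) - \left(-15 - \frac{25}{-63}\right) = -70 - \left(-15 - - \frac{25}{63}\right) = -70 - \left(-15 + \frac{25}{63}\right) = -70 - - \frac{920}{63} = -70 + \frac{920}{63} = - \frac{3490}{63}$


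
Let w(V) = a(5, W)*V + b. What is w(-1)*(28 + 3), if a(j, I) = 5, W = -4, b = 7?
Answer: 62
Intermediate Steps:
w(V) = 7 + 5*V (w(V) = 5*V + 7 = 7 + 5*V)
w(-1)*(28 + 3) = (7 + 5*(-1))*(28 + 3) = (7 - 5)*31 = 2*31 = 62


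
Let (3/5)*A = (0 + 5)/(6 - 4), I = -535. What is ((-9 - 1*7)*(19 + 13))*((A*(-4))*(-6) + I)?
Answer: 222720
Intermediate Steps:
A = 25/6 (A = 5*((0 + 5)/(6 - 4))/3 = 5*(5/2)/3 = 5*(5*(½))/3 = (5/3)*(5/2) = 25/6 ≈ 4.1667)
((-9 - 1*7)*(19 + 13))*((A*(-4))*(-6) + I) = ((-9 - 1*7)*(19 + 13))*(((25/6)*(-4))*(-6) - 535) = ((-9 - 7)*32)*(-50/3*(-6) - 535) = (-16*32)*(100 - 535) = -512*(-435) = 222720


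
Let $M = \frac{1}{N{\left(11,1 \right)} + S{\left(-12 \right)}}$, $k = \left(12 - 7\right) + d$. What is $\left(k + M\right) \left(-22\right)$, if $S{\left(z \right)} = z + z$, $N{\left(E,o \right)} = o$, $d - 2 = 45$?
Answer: $- \frac{26290}{23} \approx -1143.0$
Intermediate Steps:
$d = 47$ ($d = 2 + 45 = 47$)
$k = 52$ ($k = \left(12 - 7\right) + 47 = 5 + 47 = 52$)
$S{\left(z \right)} = 2 z$
$M = - \frac{1}{23}$ ($M = \frac{1}{1 + 2 \left(-12\right)} = \frac{1}{1 - 24} = \frac{1}{-23} = - \frac{1}{23} \approx -0.043478$)
$\left(k + M\right) \left(-22\right) = \left(52 - \frac{1}{23}\right) \left(-22\right) = \frac{1195}{23} \left(-22\right) = - \frac{26290}{23}$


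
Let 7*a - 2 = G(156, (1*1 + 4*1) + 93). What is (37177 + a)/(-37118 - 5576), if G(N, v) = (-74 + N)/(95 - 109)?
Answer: -910823/1046003 ≈ -0.87076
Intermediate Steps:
G(N, v) = 37/7 - N/14 (G(N, v) = (-74 + N)/(-14) = (-74 + N)*(-1/14) = 37/7 - N/14)
a = -27/49 (a = 2/7 + (37/7 - 1/14*156)/7 = 2/7 + (37/7 - 78/7)/7 = 2/7 + (⅐)*(-41/7) = 2/7 - 41/49 = -27/49 ≈ -0.55102)
(37177 + a)/(-37118 - 5576) = (37177 - 27/49)/(-37118 - 5576) = (1821646/49)/(-42694) = (1821646/49)*(-1/42694) = -910823/1046003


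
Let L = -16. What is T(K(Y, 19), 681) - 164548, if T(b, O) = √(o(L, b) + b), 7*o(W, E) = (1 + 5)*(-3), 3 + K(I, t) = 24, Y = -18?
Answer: -164548 + √903/7 ≈ -1.6454e+5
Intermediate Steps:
K(I, t) = 21 (K(I, t) = -3 + 24 = 21)
o(W, E) = -18/7 (o(W, E) = ((1 + 5)*(-3))/7 = (6*(-3))/7 = (⅐)*(-18) = -18/7)
T(b, O) = √(-18/7 + b)
T(K(Y, 19), 681) - 164548 = √(-126 + 49*21)/7 - 164548 = √(-126 + 1029)/7 - 164548 = √903/7 - 164548 = -164548 + √903/7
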